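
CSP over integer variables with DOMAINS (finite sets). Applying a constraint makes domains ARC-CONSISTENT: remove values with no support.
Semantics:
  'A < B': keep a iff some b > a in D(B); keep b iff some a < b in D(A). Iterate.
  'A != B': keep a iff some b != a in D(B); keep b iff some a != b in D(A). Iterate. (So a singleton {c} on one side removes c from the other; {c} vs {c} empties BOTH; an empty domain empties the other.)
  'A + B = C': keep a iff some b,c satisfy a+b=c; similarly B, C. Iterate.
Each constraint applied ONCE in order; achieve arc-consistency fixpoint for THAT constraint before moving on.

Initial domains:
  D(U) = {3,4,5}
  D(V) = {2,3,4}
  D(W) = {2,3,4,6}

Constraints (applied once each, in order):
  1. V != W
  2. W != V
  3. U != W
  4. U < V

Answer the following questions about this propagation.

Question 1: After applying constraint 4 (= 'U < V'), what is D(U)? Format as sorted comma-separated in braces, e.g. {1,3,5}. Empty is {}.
Answer: {3}

Derivation:
Constraint 1 (V != W) on D(V)={2,3,4} D(W)={2,3,4,6}: no change
Constraint 2 (W != V) on D(W)={2,3,4,6} D(V)={2,3,4}: no change
Constraint 3 (U != W) on D(U)={3,4,5} D(W)={2,3,4,6}: no change
Constraint 4 (U < V) on D(U)={3,4,5} D(V)={2,3,4}: U {3,4,5}->{3}; V {2,3,4}->{4}
So after constraint 4: D(U) = {3}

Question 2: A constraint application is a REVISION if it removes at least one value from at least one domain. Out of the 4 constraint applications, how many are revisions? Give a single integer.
Answer: 1

Derivation:
Constraint 1 (V != W) on D(V)={2,3,4} D(W)={2,3,4,6}: no change => not a revision
Constraint 2 (W != V) on D(W)={2,3,4,6} D(V)={2,3,4}: no change => not a revision
Constraint 3 (U != W) on D(U)={3,4,5} D(W)={2,3,4,6}: no change => not a revision
Constraint 4 (U < V) on D(U)={3,4,5} D(V)={2,3,4}: U {3,4,5}->{3}; V {2,3,4}->{4} => REVISION
Total revisions = 1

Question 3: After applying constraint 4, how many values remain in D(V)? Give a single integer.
Constraint 1 (V != W) on D(V)={2,3,4} D(W)={2,3,4,6}: no change
Constraint 2 (W != V) on D(W)={2,3,4,6} D(V)={2,3,4}: no change
Constraint 3 (U != W) on D(U)={3,4,5} D(W)={2,3,4,6}: no change
Constraint 4 (U < V) on D(U)={3,4,5} D(V)={2,3,4}: U {3,4,5}->{3}; V {2,3,4}->{4}
So after constraint 4: D(V)={4}, size = 1

Answer: 1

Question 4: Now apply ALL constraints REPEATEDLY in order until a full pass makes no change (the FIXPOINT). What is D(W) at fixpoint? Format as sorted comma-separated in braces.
Answer: {2,6}

Derivation:
pass 0 (initial): D(W)={2,3,4,6}
pass 1: U {3,4,5}->{3}; V {2,3,4}->{4}
pass 2: W {2,3,4,6}->{2,6}
pass 3: no change
Fixpoint after 3 passes: D(W) = {2,6}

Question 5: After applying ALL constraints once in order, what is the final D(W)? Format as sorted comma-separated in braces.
Answer: {2,3,4,6}

Derivation:
Constraint 1 (V != W) on D(V)={2,3,4} D(W)={2,3,4,6}: no change
Constraint 2 (W != V) on D(W)={2,3,4,6} D(V)={2,3,4}: no change
Constraint 3 (U != W) on D(U)={3,4,5} D(W)={2,3,4,6}: no change
Constraint 4 (U < V) on D(U)={3,4,5} D(V)={2,3,4}: U {3,4,5}->{3}; V {2,3,4}->{4}
So after all 4 constraints: D(W) = {2,3,4,6}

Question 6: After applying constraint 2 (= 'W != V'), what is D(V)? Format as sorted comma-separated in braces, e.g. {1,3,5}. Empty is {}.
Constraint 1 (V != W) on D(V)={2,3,4} D(W)={2,3,4,6}: no change
Constraint 2 (W != V) on D(W)={2,3,4,6} D(V)={2,3,4}: no change
So after constraint 2: D(V) = {2,3,4}

Answer: {2,3,4}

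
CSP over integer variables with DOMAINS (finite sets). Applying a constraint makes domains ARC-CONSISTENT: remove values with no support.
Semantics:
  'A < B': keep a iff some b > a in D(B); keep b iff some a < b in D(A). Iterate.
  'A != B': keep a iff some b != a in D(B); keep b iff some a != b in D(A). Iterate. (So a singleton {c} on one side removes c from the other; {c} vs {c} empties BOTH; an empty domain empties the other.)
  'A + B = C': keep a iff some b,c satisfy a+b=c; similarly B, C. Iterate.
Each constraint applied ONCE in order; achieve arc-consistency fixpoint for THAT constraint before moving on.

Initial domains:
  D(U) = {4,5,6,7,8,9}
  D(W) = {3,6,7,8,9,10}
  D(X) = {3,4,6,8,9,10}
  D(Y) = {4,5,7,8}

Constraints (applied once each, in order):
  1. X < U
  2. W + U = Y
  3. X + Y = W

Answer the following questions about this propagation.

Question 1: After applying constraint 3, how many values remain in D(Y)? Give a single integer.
Constraint 1 (X < U) on D(X)={3,4,6,8,9,10} D(U)={4,5,6,7,8,9}: X {3,4,6,8,9,10}->{3,4,6,8}
Constraint 2 (W + U = Y) on D(W)={3,6,7,8,9,10} D(U)={4,5,6,7,8,9} D(Y)={4,5,7,8}: W {3,6,7,8,9,10}->{3}; U {4,5,6,7,8,9}->{4,5}; Y {4,5,7,8}->{7,8}
Constraint 3 (X + Y = W) on D(X)={3,4,6,8} D(Y)={7,8} D(W)={3}: X {3,4,6,8}->{}; Y {7,8}->{}; W {3}->{}
So after constraint 3: D(Y)={}, size = 0

Answer: 0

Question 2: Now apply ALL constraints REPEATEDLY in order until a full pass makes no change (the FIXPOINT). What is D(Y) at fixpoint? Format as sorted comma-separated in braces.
Answer: {}

Derivation:
pass 0 (initial): D(Y)={4,5,7,8}
pass 1: U {4,5,6,7,8,9}->{4,5}; W {3,6,7,8,9,10}->{}; X {3,4,6,8,9,10}->{}; Y {4,5,7,8}->{}
pass 2: U {4,5}->{}
pass 3: no change
Fixpoint after 3 passes: D(Y) = {}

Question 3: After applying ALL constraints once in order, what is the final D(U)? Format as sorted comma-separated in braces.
Answer: {4,5}

Derivation:
Constraint 1 (X < U) on D(X)={3,4,6,8,9,10} D(U)={4,5,6,7,8,9}: X {3,4,6,8,9,10}->{3,4,6,8}
Constraint 2 (W + U = Y) on D(W)={3,6,7,8,9,10} D(U)={4,5,6,7,8,9} D(Y)={4,5,7,8}: W {3,6,7,8,9,10}->{3}; U {4,5,6,7,8,9}->{4,5}; Y {4,5,7,8}->{7,8}
Constraint 3 (X + Y = W) on D(X)={3,4,6,8} D(Y)={7,8} D(W)={3}: X {3,4,6,8}->{}; Y {7,8}->{}; W {3}->{}
So after all 3 constraints: D(U) = {4,5}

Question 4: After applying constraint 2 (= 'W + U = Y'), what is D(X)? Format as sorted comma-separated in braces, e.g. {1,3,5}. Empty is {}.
Answer: {3,4,6,8}

Derivation:
Constraint 1 (X < U) on D(X)={3,4,6,8,9,10} D(U)={4,5,6,7,8,9}: X {3,4,6,8,9,10}->{3,4,6,8}
Constraint 2 (W + U = Y) on D(W)={3,6,7,8,9,10} D(U)={4,5,6,7,8,9} D(Y)={4,5,7,8}: W {3,6,7,8,9,10}->{3}; U {4,5,6,7,8,9}->{4,5}; Y {4,5,7,8}->{7,8}
So after constraint 2: D(X) = {3,4,6,8}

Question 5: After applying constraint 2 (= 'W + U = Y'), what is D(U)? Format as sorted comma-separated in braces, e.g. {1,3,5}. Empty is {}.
Answer: {4,5}

Derivation:
Constraint 1 (X < U) on D(X)={3,4,6,8,9,10} D(U)={4,5,6,7,8,9}: X {3,4,6,8,9,10}->{3,4,6,8}
Constraint 2 (W + U = Y) on D(W)={3,6,7,8,9,10} D(U)={4,5,6,7,8,9} D(Y)={4,5,7,8}: W {3,6,7,8,9,10}->{3}; U {4,5,6,7,8,9}->{4,5}; Y {4,5,7,8}->{7,8}
So after constraint 2: D(U) = {4,5}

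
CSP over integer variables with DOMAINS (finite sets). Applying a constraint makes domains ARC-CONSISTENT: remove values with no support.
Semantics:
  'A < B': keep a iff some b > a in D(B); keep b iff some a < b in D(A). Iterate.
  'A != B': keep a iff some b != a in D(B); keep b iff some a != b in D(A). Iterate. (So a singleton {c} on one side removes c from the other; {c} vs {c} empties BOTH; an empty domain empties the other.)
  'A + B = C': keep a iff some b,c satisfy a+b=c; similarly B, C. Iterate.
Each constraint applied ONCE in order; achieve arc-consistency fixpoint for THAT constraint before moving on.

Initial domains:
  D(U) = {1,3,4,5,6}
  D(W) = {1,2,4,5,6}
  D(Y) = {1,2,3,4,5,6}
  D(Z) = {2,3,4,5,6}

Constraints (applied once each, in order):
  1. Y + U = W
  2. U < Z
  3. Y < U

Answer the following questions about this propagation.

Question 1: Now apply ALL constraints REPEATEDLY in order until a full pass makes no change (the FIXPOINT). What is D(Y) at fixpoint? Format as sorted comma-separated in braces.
pass 0 (initial): D(Y)={1,2,3,4,5,6}
pass 1: U {1,3,4,5,6}->{3,4,5}; W {1,2,4,5,6}->{2,4,5,6}; Y {1,2,3,4,5,6}->{1,2,3,4}
pass 2: W {2,4,5,6}->{4,5,6}; Y {1,2,3,4}->{1,2,3}; Z {2,3,4,5,6}->{4,5,6}
pass 3: no change
Fixpoint after 3 passes: D(Y) = {1,2,3}

Answer: {1,2,3}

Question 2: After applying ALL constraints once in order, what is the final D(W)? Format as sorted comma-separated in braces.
Answer: {2,4,5,6}

Derivation:
Constraint 1 (Y + U = W) on D(Y)={1,2,3,4,5,6} D(U)={1,3,4,5,6} D(W)={1,2,4,5,6}: Y {1,2,3,4,5,6}->{1,2,3,4,5}; U {1,3,4,5,6}->{1,3,4,5}; W {1,2,4,5,6}->{2,4,5,6}
Constraint 2 (U < Z) on D(U)={1,3,4,5} D(Z)={2,3,4,5,6}: no change
Constraint 3 (Y < U) on D(Y)={1,2,3,4,5} D(U)={1,3,4,5}: Y {1,2,3,4,5}->{1,2,3,4}; U {1,3,4,5}->{3,4,5}
So after all 3 constraints: D(W) = {2,4,5,6}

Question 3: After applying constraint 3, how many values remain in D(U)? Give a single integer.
Constraint 1 (Y + U = W) on D(Y)={1,2,3,4,5,6} D(U)={1,3,4,5,6} D(W)={1,2,4,5,6}: Y {1,2,3,4,5,6}->{1,2,3,4,5}; U {1,3,4,5,6}->{1,3,4,5}; W {1,2,4,5,6}->{2,4,5,6}
Constraint 2 (U < Z) on D(U)={1,3,4,5} D(Z)={2,3,4,5,6}: no change
Constraint 3 (Y < U) on D(Y)={1,2,3,4,5} D(U)={1,3,4,5}: Y {1,2,3,4,5}->{1,2,3,4}; U {1,3,4,5}->{3,4,5}
So after constraint 3: D(U)={3,4,5}, size = 3

Answer: 3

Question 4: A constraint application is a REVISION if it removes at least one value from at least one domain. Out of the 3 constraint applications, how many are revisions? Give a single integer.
Answer: 2

Derivation:
Constraint 1 (Y + U = W) on D(Y)={1,2,3,4,5,6} D(U)={1,3,4,5,6} D(W)={1,2,4,5,6}: Y {1,2,3,4,5,6}->{1,2,3,4,5}; U {1,3,4,5,6}->{1,3,4,5}; W {1,2,4,5,6}->{2,4,5,6} => REVISION
Constraint 2 (U < Z) on D(U)={1,3,4,5} D(Z)={2,3,4,5,6}: no change => not a revision
Constraint 3 (Y < U) on D(Y)={1,2,3,4,5} D(U)={1,3,4,5}: Y {1,2,3,4,5}->{1,2,3,4}; U {1,3,4,5}->{3,4,5} => REVISION
Total revisions = 2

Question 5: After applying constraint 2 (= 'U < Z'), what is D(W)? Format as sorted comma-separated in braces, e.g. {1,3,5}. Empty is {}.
Constraint 1 (Y + U = W) on D(Y)={1,2,3,4,5,6} D(U)={1,3,4,5,6} D(W)={1,2,4,5,6}: Y {1,2,3,4,5,6}->{1,2,3,4,5}; U {1,3,4,5,6}->{1,3,4,5}; W {1,2,4,5,6}->{2,4,5,6}
Constraint 2 (U < Z) on D(U)={1,3,4,5} D(Z)={2,3,4,5,6}: no change
So after constraint 2: D(W) = {2,4,5,6}

Answer: {2,4,5,6}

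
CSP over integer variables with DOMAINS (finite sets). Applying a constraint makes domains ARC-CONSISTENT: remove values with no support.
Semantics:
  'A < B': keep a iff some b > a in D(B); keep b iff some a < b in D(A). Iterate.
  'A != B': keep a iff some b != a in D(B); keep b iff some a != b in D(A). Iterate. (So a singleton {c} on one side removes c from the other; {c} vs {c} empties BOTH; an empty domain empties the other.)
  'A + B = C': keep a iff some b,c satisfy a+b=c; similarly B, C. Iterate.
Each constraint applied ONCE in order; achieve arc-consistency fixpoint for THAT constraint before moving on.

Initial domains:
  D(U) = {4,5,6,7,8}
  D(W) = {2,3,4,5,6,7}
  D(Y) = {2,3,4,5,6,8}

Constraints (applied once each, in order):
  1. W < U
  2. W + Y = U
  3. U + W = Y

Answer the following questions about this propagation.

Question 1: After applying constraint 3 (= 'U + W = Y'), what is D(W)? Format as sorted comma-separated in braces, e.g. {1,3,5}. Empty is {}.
Constraint 1 (W < U) on D(W)={2,3,4,5,6,7} D(U)={4,5,6,7,8}: no change
Constraint 2 (W + Y = U) on D(W)={2,3,4,5,6,7} D(Y)={2,3,4,5,6,8} D(U)={4,5,6,7,8}: W {2,3,4,5,6,7}->{2,3,4,5,6}; Y {2,3,4,5,6,8}->{2,3,4,5,6}
Constraint 3 (U + W = Y) on D(U)={4,5,6,7,8} D(W)={2,3,4,5,6} D(Y)={2,3,4,5,6}: U {4,5,6,7,8}->{4}; W {2,3,4,5,6}->{2}; Y {2,3,4,5,6}->{6}
So after constraint 3: D(W) = {2}

Answer: {2}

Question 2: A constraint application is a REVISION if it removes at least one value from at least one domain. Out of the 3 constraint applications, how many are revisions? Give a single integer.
Constraint 1 (W < U) on D(W)={2,3,4,5,6,7} D(U)={4,5,6,7,8}: no change => not a revision
Constraint 2 (W + Y = U) on D(W)={2,3,4,5,6,7} D(Y)={2,3,4,5,6,8} D(U)={4,5,6,7,8}: W {2,3,4,5,6,7}->{2,3,4,5,6}; Y {2,3,4,5,6,8}->{2,3,4,5,6} => REVISION
Constraint 3 (U + W = Y) on D(U)={4,5,6,7,8} D(W)={2,3,4,5,6} D(Y)={2,3,4,5,6}: U {4,5,6,7,8}->{4}; W {2,3,4,5,6}->{2}; Y {2,3,4,5,6}->{6} => REVISION
Total revisions = 2

Answer: 2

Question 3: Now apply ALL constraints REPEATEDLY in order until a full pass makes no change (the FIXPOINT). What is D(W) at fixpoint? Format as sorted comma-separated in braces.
pass 0 (initial): D(W)={2,3,4,5,6,7}
pass 1: U {4,5,6,7,8}->{4}; W {2,3,4,5,6,7}->{2}; Y {2,3,4,5,6,8}->{6}
pass 2: U {4}->{}; W {2}->{}; Y {6}->{}
pass 3: no change
Fixpoint after 3 passes: D(W) = {}

Answer: {}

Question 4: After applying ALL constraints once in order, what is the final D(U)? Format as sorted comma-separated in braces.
Answer: {4}

Derivation:
Constraint 1 (W < U) on D(W)={2,3,4,5,6,7} D(U)={4,5,6,7,8}: no change
Constraint 2 (W + Y = U) on D(W)={2,3,4,5,6,7} D(Y)={2,3,4,5,6,8} D(U)={4,5,6,7,8}: W {2,3,4,5,6,7}->{2,3,4,5,6}; Y {2,3,4,5,6,8}->{2,3,4,5,6}
Constraint 3 (U + W = Y) on D(U)={4,5,6,7,8} D(W)={2,3,4,5,6} D(Y)={2,3,4,5,6}: U {4,5,6,7,8}->{4}; W {2,3,4,5,6}->{2}; Y {2,3,4,5,6}->{6}
So after all 3 constraints: D(U) = {4}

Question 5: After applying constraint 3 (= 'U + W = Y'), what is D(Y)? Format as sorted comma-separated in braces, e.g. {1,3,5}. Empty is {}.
Constraint 1 (W < U) on D(W)={2,3,4,5,6,7} D(U)={4,5,6,7,8}: no change
Constraint 2 (W + Y = U) on D(W)={2,3,4,5,6,7} D(Y)={2,3,4,5,6,8} D(U)={4,5,6,7,8}: W {2,3,4,5,6,7}->{2,3,4,5,6}; Y {2,3,4,5,6,8}->{2,3,4,5,6}
Constraint 3 (U + W = Y) on D(U)={4,5,6,7,8} D(W)={2,3,4,5,6} D(Y)={2,3,4,5,6}: U {4,5,6,7,8}->{4}; W {2,3,4,5,6}->{2}; Y {2,3,4,5,6}->{6}
So after constraint 3: D(Y) = {6}

Answer: {6}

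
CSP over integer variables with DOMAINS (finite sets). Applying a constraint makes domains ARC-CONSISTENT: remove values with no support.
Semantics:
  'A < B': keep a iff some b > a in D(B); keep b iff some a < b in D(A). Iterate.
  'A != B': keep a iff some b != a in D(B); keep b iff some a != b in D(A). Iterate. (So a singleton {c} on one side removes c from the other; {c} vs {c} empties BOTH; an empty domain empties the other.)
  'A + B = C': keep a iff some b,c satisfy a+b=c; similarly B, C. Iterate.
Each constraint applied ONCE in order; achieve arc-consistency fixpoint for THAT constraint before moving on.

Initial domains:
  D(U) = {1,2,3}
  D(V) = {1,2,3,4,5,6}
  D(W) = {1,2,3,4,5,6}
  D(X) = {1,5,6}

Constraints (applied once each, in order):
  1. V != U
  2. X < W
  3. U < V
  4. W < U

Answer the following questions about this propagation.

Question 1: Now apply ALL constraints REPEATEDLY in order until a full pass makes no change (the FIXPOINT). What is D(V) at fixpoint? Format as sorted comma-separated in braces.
Answer: {4,5,6}

Derivation:
pass 0 (initial): D(V)={1,2,3,4,5,6}
pass 1: U {1,2,3}->{3}; V {1,2,3,4,5,6}->{2,3,4,5,6}; W {1,2,3,4,5,6}->{2}; X {1,5,6}->{1,5}
pass 2: V {2,3,4,5,6}->{4,5,6}; X {1,5}->{1}
pass 3: no change
Fixpoint after 3 passes: D(V) = {4,5,6}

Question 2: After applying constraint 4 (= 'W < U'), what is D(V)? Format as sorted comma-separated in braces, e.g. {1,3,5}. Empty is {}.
Constraint 1 (V != U) on D(V)={1,2,3,4,5,6} D(U)={1,2,3}: no change
Constraint 2 (X < W) on D(X)={1,5,6} D(W)={1,2,3,4,5,6}: X {1,5,6}->{1,5}; W {1,2,3,4,5,6}->{2,3,4,5,6}
Constraint 3 (U < V) on D(U)={1,2,3} D(V)={1,2,3,4,5,6}: V {1,2,3,4,5,6}->{2,3,4,5,6}
Constraint 4 (W < U) on D(W)={2,3,4,5,6} D(U)={1,2,3}: W {2,3,4,5,6}->{2}; U {1,2,3}->{3}
So after constraint 4: D(V) = {2,3,4,5,6}

Answer: {2,3,4,5,6}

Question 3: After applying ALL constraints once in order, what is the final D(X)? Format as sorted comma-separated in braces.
Answer: {1,5}

Derivation:
Constraint 1 (V != U) on D(V)={1,2,3,4,5,6} D(U)={1,2,3}: no change
Constraint 2 (X < W) on D(X)={1,5,6} D(W)={1,2,3,4,5,6}: X {1,5,6}->{1,5}; W {1,2,3,4,5,6}->{2,3,4,5,6}
Constraint 3 (U < V) on D(U)={1,2,3} D(V)={1,2,3,4,5,6}: V {1,2,3,4,5,6}->{2,3,4,5,6}
Constraint 4 (W < U) on D(W)={2,3,4,5,6} D(U)={1,2,3}: W {2,3,4,5,6}->{2}; U {1,2,3}->{3}
So after all 4 constraints: D(X) = {1,5}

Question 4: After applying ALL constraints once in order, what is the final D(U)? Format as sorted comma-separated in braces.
Answer: {3}

Derivation:
Constraint 1 (V != U) on D(V)={1,2,3,4,5,6} D(U)={1,2,3}: no change
Constraint 2 (X < W) on D(X)={1,5,6} D(W)={1,2,3,4,5,6}: X {1,5,6}->{1,5}; W {1,2,3,4,5,6}->{2,3,4,5,6}
Constraint 3 (U < V) on D(U)={1,2,3} D(V)={1,2,3,4,5,6}: V {1,2,3,4,5,6}->{2,3,4,5,6}
Constraint 4 (W < U) on D(W)={2,3,4,5,6} D(U)={1,2,3}: W {2,3,4,5,6}->{2}; U {1,2,3}->{3}
So after all 4 constraints: D(U) = {3}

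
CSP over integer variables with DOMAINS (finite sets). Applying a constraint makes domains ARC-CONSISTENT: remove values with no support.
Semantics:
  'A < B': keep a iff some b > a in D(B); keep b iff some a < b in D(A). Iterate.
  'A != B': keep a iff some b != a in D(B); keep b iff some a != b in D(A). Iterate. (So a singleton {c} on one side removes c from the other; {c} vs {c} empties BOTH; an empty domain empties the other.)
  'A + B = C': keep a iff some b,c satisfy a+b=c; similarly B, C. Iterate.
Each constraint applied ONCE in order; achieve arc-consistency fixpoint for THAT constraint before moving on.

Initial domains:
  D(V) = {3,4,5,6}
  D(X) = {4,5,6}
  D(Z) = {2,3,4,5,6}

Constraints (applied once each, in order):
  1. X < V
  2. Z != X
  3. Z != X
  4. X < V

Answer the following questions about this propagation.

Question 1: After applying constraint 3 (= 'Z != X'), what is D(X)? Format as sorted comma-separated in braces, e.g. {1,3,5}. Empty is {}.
Answer: {4,5}

Derivation:
Constraint 1 (X < V) on D(X)={4,5,6} D(V)={3,4,5,6}: X {4,5,6}->{4,5}; V {3,4,5,6}->{5,6}
Constraint 2 (Z != X) on D(Z)={2,3,4,5,6} D(X)={4,5}: no change
Constraint 3 (Z != X) on D(Z)={2,3,4,5,6} D(X)={4,5}: no change
So after constraint 3: D(X) = {4,5}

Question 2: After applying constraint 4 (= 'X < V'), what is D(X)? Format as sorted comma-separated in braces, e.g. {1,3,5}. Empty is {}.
Constraint 1 (X < V) on D(X)={4,5,6} D(V)={3,4,5,6}: X {4,5,6}->{4,5}; V {3,4,5,6}->{5,6}
Constraint 2 (Z != X) on D(Z)={2,3,4,5,6} D(X)={4,5}: no change
Constraint 3 (Z != X) on D(Z)={2,3,4,5,6} D(X)={4,5}: no change
Constraint 4 (X < V) on D(X)={4,5} D(V)={5,6}: no change
So after constraint 4: D(X) = {4,5}

Answer: {4,5}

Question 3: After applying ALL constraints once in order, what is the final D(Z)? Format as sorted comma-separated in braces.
Constraint 1 (X < V) on D(X)={4,5,6} D(V)={3,4,5,6}: X {4,5,6}->{4,5}; V {3,4,5,6}->{5,6}
Constraint 2 (Z != X) on D(Z)={2,3,4,5,6} D(X)={4,5}: no change
Constraint 3 (Z != X) on D(Z)={2,3,4,5,6} D(X)={4,5}: no change
Constraint 4 (X < V) on D(X)={4,5} D(V)={5,6}: no change
So after all 4 constraints: D(Z) = {2,3,4,5,6}

Answer: {2,3,4,5,6}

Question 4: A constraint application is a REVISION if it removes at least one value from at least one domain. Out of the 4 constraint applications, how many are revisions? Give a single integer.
Constraint 1 (X < V) on D(X)={4,5,6} D(V)={3,4,5,6}: X {4,5,6}->{4,5}; V {3,4,5,6}->{5,6} => REVISION
Constraint 2 (Z != X) on D(Z)={2,3,4,5,6} D(X)={4,5}: no change => not a revision
Constraint 3 (Z != X) on D(Z)={2,3,4,5,6} D(X)={4,5}: no change => not a revision
Constraint 4 (X < V) on D(X)={4,5} D(V)={5,6}: no change => not a revision
Total revisions = 1

Answer: 1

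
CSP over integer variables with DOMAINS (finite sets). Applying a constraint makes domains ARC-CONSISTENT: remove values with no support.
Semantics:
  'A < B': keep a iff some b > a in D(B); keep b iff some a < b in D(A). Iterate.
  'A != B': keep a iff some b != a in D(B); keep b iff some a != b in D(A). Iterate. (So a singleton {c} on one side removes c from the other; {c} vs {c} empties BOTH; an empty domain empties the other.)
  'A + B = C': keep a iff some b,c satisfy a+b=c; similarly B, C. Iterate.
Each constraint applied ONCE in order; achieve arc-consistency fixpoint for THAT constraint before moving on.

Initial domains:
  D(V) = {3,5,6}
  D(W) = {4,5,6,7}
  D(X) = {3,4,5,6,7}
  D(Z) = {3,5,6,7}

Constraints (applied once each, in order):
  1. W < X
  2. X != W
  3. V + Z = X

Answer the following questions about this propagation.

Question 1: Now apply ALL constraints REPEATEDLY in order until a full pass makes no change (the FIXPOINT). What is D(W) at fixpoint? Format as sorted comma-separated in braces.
pass 0 (initial): D(W)={4,5,6,7}
pass 1: V {3,5,6}->{3}; W {4,5,6,7}->{4,5,6}; X {3,4,5,6,7}->{6}; Z {3,5,6,7}->{3}
pass 2: W {4,5,6}->{4,5}
pass 3: no change
Fixpoint after 3 passes: D(W) = {4,5}

Answer: {4,5}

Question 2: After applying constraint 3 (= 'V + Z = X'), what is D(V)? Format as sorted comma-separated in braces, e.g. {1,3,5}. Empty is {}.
Answer: {3}

Derivation:
Constraint 1 (W < X) on D(W)={4,5,6,7} D(X)={3,4,5,6,7}: W {4,5,6,7}->{4,5,6}; X {3,4,5,6,7}->{5,6,7}
Constraint 2 (X != W) on D(X)={5,6,7} D(W)={4,5,6}: no change
Constraint 3 (V + Z = X) on D(V)={3,5,6} D(Z)={3,5,6,7} D(X)={5,6,7}: V {3,5,6}->{3}; Z {3,5,6,7}->{3}; X {5,6,7}->{6}
So after constraint 3: D(V) = {3}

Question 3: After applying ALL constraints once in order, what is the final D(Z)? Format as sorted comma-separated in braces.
Answer: {3}

Derivation:
Constraint 1 (W < X) on D(W)={4,5,6,7} D(X)={3,4,5,6,7}: W {4,5,6,7}->{4,5,6}; X {3,4,5,6,7}->{5,6,7}
Constraint 2 (X != W) on D(X)={5,6,7} D(W)={4,5,6}: no change
Constraint 3 (V + Z = X) on D(V)={3,5,6} D(Z)={3,5,6,7} D(X)={5,6,7}: V {3,5,6}->{3}; Z {3,5,6,7}->{3}; X {5,6,7}->{6}
So after all 3 constraints: D(Z) = {3}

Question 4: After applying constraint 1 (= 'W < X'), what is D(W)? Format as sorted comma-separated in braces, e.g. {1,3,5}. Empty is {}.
Constraint 1 (W < X) on D(W)={4,5,6,7} D(X)={3,4,5,6,7}: W {4,5,6,7}->{4,5,6}; X {3,4,5,6,7}->{5,6,7}
So after constraint 1: D(W) = {4,5,6}

Answer: {4,5,6}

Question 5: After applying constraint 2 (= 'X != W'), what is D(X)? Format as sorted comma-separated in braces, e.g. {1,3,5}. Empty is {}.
Answer: {5,6,7}

Derivation:
Constraint 1 (W < X) on D(W)={4,5,6,7} D(X)={3,4,5,6,7}: W {4,5,6,7}->{4,5,6}; X {3,4,5,6,7}->{5,6,7}
Constraint 2 (X != W) on D(X)={5,6,7} D(W)={4,5,6}: no change
So after constraint 2: D(X) = {5,6,7}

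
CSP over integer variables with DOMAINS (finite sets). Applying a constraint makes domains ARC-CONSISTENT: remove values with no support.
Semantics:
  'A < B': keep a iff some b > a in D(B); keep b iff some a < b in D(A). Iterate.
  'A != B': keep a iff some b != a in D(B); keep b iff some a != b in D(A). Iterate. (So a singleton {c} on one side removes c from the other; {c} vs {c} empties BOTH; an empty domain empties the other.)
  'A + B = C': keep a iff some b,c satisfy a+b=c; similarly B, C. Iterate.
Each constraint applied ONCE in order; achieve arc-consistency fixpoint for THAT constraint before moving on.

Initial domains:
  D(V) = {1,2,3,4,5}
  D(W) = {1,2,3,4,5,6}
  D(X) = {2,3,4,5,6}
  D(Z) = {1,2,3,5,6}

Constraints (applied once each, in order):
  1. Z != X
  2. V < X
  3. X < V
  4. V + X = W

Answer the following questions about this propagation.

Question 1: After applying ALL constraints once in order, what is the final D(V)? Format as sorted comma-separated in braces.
Answer: {3,4}

Derivation:
Constraint 1 (Z != X) on D(Z)={1,2,3,5,6} D(X)={2,3,4,5,6}: no change
Constraint 2 (V < X) on D(V)={1,2,3,4,5} D(X)={2,3,4,5,6}: no change
Constraint 3 (X < V) on D(X)={2,3,4,5,6} D(V)={1,2,3,4,5}: X {2,3,4,5,6}->{2,3,4}; V {1,2,3,4,5}->{3,4,5}
Constraint 4 (V + X = W) on D(V)={3,4,5} D(X)={2,3,4} D(W)={1,2,3,4,5,6}: V {3,4,5}->{3,4}; X {2,3,4}->{2,3}; W {1,2,3,4,5,6}->{5,6}
So after all 4 constraints: D(V) = {3,4}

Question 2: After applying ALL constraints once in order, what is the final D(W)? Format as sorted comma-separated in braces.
Answer: {5,6}

Derivation:
Constraint 1 (Z != X) on D(Z)={1,2,3,5,6} D(X)={2,3,4,5,6}: no change
Constraint 2 (V < X) on D(V)={1,2,3,4,5} D(X)={2,3,4,5,6}: no change
Constraint 3 (X < V) on D(X)={2,3,4,5,6} D(V)={1,2,3,4,5}: X {2,3,4,5,6}->{2,3,4}; V {1,2,3,4,5}->{3,4,5}
Constraint 4 (V + X = W) on D(V)={3,4,5} D(X)={2,3,4} D(W)={1,2,3,4,5,6}: V {3,4,5}->{3,4}; X {2,3,4}->{2,3}; W {1,2,3,4,5,6}->{5,6}
So after all 4 constraints: D(W) = {5,6}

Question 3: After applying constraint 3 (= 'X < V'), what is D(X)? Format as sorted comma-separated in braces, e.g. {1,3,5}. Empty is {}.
Answer: {2,3,4}

Derivation:
Constraint 1 (Z != X) on D(Z)={1,2,3,5,6} D(X)={2,3,4,5,6}: no change
Constraint 2 (V < X) on D(V)={1,2,3,4,5} D(X)={2,3,4,5,6}: no change
Constraint 3 (X < V) on D(X)={2,3,4,5,6} D(V)={1,2,3,4,5}: X {2,3,4,5,6}->{2,3,4}; V {1,2,3,4,5}->{3,4,5}
So after constraint 3: D(X) = {2,3,4}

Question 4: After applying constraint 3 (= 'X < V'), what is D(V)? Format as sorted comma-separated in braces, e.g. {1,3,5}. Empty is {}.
Constraint 1 (Z != X) on D(Z)={1,2,3,5,6} D(X)={2,3,4,5,6}: no change
Constraint 2 (V < X) on D(V)={1,2,3,4,5} D(X)={2,3,4,5,6}: no change
Constraint 3 (X < V) on D(X)={2,3,4,5,6} D(V)={1,2,3,4,5}: X {2,3,4,5,6}->{2,3,4}; V {1,2,3,4,5}->{3,4,5}
So after constraint 3: D(V) = {3,4,5}

Answer: {3,4,5}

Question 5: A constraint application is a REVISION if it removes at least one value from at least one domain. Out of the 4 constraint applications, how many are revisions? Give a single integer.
Answer: 2

Derivation:
Constraint 1 (Z != X) on D(Z)={1,2,3,5,6} D(X)={2,3,4,5,6}: no change => not a revision
Constraint 2 (V < X) on D(V)={1,2,3,4,5} D(X)={2,3,4,5,6}: no change => not a revision
Constraint 3 (X < V) on D(X)={2,3,4,5,6} D(V)={1,2,3,4,5}: X {2,3,4,5,6}->{2,3,4}; V {1,2,3,4,5}->{3,4,5} => REVISION
Constraint 4 (V + X = W) on D(V)={3,4,5} D(X)={2,3,4} D(W)={1,2,3,4,5,6}: V {3,4,5}->{3,4}; X {2,3,4}->{2,3}; W {1,2,3,4,5,6}->{5,6} => REVISION
Total revisions = 2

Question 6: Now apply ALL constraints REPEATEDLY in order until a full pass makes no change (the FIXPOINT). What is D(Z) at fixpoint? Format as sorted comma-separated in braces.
pass 0 (initial): D(Z)={1,2,3,5,6}
pass 1: V {1,2,3,4,5}->{3,4}; W {1,2,3,4,5,6}->{5,6}; X {2,3,4,5,6}->{2,3}
pass 2: V {3,4}->{}; W {5,6}->{}; X {2,3}->{}
pass 3: Z {1,2,3,5,6}->{}
pass 4: no change
Fixpoint after 4 passes: D(Z) = {}

Answer: {}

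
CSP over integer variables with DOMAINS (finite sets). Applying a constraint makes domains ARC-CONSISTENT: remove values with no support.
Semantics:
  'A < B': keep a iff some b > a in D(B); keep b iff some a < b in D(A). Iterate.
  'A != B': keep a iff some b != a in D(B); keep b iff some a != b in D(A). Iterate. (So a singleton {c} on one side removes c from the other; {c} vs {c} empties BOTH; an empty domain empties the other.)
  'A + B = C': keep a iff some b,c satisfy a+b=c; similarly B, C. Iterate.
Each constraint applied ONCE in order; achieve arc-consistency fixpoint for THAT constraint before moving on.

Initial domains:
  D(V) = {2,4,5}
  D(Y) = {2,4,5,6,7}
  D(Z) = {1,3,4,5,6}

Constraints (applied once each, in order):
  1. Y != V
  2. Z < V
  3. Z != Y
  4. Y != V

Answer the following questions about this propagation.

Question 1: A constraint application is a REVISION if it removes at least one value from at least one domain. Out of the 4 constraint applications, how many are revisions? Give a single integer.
Answer: 1

Derivation:
Constraint 1 (Y != V) on D(Y)={2,4,5,6,7} D(V)={2,4,5}: no change => not a revision
Constraint 2 (Z < V) on D(Z)={1,3,4,5,6} D(V)={2,4,5}: Z {1,3,4,5,6}->{1,3,4} => REVISION
Constraint 3 (Z != Y) on D(Z)={1,3,4} D(Y)={2,4,5,6,7}: no change => not a revision
Constraint 4 (Y != V) on D(Y)={2,4,5,6,7} D(V)={2,4,5}: no change => not a revision
Total revisions = 1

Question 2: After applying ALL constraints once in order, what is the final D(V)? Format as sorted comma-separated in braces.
Answer: {2,4,5}

Derivation:
Constraint 1 (Y != V) on D(Y)={2,4,5,6,7} D(V)={2,4,5}: no change
Constraint 2 (Z < V) on D(Z)={1,3,4,5,6} D(V)={2,4,5}: Z {1,3,4,5,6}->{1,3,4}
Constraint 3 (Z != Y) on D(Z)={1,3,4} D(Y)={2,4,5,6,7}: no change
Constraint 4 (Y != V) on D(Y)={2,4,5,6,7} D(V)={2,4,5}: no change
So after all 4 constraints: D(V) = {2,4,5}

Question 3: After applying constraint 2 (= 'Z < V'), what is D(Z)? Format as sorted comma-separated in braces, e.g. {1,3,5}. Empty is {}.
Constraint 1 (Y != V) on D(Y)={2,4,5,6,7} D(V)={2,4,5}: no change
Constraint 2 (Z < V) on D(Z)={1,3,4,5,6} D(V)={2,4,5}: Z {1,3,4,5,6}->{1,3,4}
So after constraint 2: D(Z) = {1,3,4}

Answer: {1,3,4}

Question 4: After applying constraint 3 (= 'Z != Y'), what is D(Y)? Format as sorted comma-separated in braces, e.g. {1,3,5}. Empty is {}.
Answer: {2,4,5,6,7}

Derivation:
Constraint 1 (Y != V) on D(Y)={2,4,5,6,7} D(V)={2,4,5}: no change
Constraint 2 (Z < V) on D(Z)={1,3,4,5,6} D(V)={2,4,5}: Z {1,3,4,5,6}->{1,3,4}
Constraint 3 (Z != Y) on D(Z)={1,3,4} D(Y)={2,4,5,6,7}: no change
So after constraint 3: D(Y) = {2,4,5,6,7}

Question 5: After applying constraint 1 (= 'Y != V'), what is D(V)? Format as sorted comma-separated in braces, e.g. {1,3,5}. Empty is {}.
Answer: {2,4,5}

Derivation:
Constraint 1 (Y != V) on D(Y)={2,4,5,6,7} D(V)={2,4,5}: no change
So after constraint 1: D(V) = {2,4,5}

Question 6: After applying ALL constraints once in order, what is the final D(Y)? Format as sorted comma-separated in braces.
Answer: {2,4,5,6,7}

Derivation:
Constraint 1 (Y != V) on D(Y)={2,4,5,6,7} D(V)={2,4,5}: no change
Constraint 2 (Z < V) on D(Z)={1,3,4,5,6} D(V)={2,4,5}: Z {1,3,4,5,6}->{1,3,4}
Constraint 3 (Z != Y) on D(Z)={1,3,4} D(Y)={2,4,5,6,7}: no change
Constraint 4 (Y != V) on D(Y)={2,4,5,6,7} D(V)={2,4,5}: no change
So after all 4 constraints: D(Y) = {2,4,5,6,7}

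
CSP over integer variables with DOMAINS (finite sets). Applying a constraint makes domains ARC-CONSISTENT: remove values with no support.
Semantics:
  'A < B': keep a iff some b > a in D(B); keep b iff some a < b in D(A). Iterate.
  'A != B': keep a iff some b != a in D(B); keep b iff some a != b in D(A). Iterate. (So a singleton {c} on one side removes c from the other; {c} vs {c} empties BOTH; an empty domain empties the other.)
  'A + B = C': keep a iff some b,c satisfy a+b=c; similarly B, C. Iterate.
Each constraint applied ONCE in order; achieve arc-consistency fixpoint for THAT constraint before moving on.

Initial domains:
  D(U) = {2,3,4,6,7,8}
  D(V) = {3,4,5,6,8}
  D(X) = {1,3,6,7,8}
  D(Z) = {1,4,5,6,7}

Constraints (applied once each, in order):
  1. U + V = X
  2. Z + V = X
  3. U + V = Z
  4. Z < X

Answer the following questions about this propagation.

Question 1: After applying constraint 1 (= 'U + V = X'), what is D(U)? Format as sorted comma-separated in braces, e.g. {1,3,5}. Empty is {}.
Answer: {2,3,4}

Derivation:
Constraint 1 (U + V = X) on D(U)={2,3,4,6,7,8} D(V)={3,4,5,6,8} D(X)={1,3,6,7,8}: U {2,3,4,6,7,8}->{2,3,4}; V {3,4,5,6,8}->{3,4,5,6}; X {1,3,6,7,8}->{6,7,8}
So after constraint 1: D(U) = {2,3,4}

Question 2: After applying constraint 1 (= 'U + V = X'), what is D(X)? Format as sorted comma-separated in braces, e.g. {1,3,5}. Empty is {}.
Answer: {6,7,8}

Derivation:
Constraint 1 (U + V = X) on D(U)={2,3,4,6,7,8} D(V)={3,4,5,6,8} D(X)={1,3,6,7,8}: U {2,3,4,6,7,8}->{2,3,4}; V {3,4,5,6,8}->{3,4,5,6}; X {1,3,6,7,8}->{6,7,8}
So after constraint 1: D(X) = {6,7,8}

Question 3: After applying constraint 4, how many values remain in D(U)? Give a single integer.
Constraint 1 (U + V = X) on D(U)={2,3,4,6,7,8} D(V)={3,4,5,6,8} D(X)={1,3,6,7,8}: U {2,3,4,6,7,8}->{2,3,4}; V {3,4,5,6,8}->{3,4,5,6}; X {1,3,6,7,8}->{6,7,8}
Constraint 2 (Z + V = X) on D(Z)={1,4,5,6,7} D(V)={3,4,5,6} D(X)={6,7,8}: Z {1,4,5,6,7}->{1,4,5}
Constraint 3 (U + V = Z) on D(U)={2,3,4} D(V)={3,4,5,6} D(Z)={1,4,5}: U {2,3,4}->{2}; V {3,4,5,6}->{3}; Z {1,4,5}->{5}
Constraint 4 (Z < X) on D(Z)={5} D(X)={6,7,8}: no change
So after constraint 4: D(U)={2}, size = 1

Answer: 1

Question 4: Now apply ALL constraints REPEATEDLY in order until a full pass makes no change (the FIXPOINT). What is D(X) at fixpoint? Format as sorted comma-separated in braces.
pass 0 (initial): D(X)={1,3,6,7,8}
pass 1: U {2,3,4,6,7,8}->{2}; V {3,4,5,6,8}->{3}; X {1,3,6,7,8}->{6,7,8}; Z {1,4,5,6,7}->{5}
pass 2: U {2}->{}; V {3}->{}; X {6,7,8}->{}; Z {5}->{}
pass 3: no change
Fixpoint after 3 passes: D(X) = {}

Answer: {}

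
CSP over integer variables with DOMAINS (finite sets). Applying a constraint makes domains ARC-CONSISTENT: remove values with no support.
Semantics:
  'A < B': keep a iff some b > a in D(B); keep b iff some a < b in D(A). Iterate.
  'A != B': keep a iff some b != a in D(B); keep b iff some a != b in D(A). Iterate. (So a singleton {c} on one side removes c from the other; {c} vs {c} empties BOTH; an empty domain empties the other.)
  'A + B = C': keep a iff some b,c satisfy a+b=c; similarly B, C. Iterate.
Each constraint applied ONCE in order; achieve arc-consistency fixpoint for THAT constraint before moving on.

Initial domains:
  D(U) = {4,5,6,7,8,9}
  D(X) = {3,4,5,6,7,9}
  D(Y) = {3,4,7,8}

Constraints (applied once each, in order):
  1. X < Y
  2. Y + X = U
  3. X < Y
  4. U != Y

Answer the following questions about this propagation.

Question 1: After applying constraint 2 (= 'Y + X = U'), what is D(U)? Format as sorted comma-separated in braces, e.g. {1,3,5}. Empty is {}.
Constraint 1 (X < Y) on D(X)={3,4,5,6,7,9} D(Y)={3,4,7,8}: X {3,4,5,6,7,9}->{3,4,5,6,7}; Y {3,4,7,8}->{4,7,8}
Constraint 2 (Y + X = U) on D(Y)={4,7,8} D(X)={3,4,5,6,7} D(U)={4,5,6,7,8,9}: Y {4,7,8}->{4}; X {3,4,5,6,7}->{3,4,5}; U {4,5,6,7,8,9}->{7,8,9}
So after constraint 2: D(U) = {7,8,9}

Answer: {7,8,9}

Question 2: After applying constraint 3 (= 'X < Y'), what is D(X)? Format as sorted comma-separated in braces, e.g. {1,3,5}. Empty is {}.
Constraint 1 (X < Y) on D(X)={3,4,5,6,7,9} D(Y)={3,4,7,8}: X {3,4,5,6,7,9}->{3,4,5,6,7}; Y {3,4,7,8}->{4,7,8}
Constraint 2 (Y + X = U) on D(Y)={4,7,8} D(X)={3,4,5,6,7} D(U)={4,5,6,7,8,9}: Y {4,7,8}->{4}; X {3,4,5,6,7}->{3,4,5}; U {4,5,6,7,8,9}->{7,8,9}
Constraint 3 (X < Y) on D(X)={3,4,5} D(Y)={4}: X {3,4,5}->{3}
So after constraint 3: D(X) = {3}

Answer: {3}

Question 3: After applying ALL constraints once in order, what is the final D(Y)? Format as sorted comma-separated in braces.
Constraint 1 (X < Y) on D(X)={3,4,5,6,7,9} D(Y)={3,4,7,8}: X {3,4,5,6,7,9}->{3,4,5,6,7}; Y {3,4,7,8}->{4,7,8}
Constraint 2 (Y + X = U) on D(Y)={4,7,8} D(X)={3,4,5,6,7} D(U)={4,5,6,7,8,9}: Y {4,7,8}->{4}; X {3,4,5,6,7}->{3,4,5}; U {4,5,6,7,8,9}->{7,8,9}
Constraint 3 (X < Y) on D(X)={3,4,5} D(Y)={4}: X {3,4,5}->{3}
Constraint 4 (U != Y) on D(U)={7,8,9} D(Y)={4}: no change
So after all 4 constraints: D(Y) = {4}

Answer: {4}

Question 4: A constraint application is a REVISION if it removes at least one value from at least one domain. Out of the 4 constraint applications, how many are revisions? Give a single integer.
Constraint 1 (X < Y) on D(X)={3,4,5,6,7,9} D(Y)={3,4,7,8}: X {3,4,5,6,7,9}->{3,4,5,6,7}; Y {3,4,7,8}->{4,7,8} => REVISION
Constraint 2 (Y + X = U) on D(Y)={4,7,8} D(X)={3,4,5,6,7} D(U)={4,5,6,7,8,9}: Y {4,7,8}->{4}; X {3,4,5,6,7}->{3,4,5}; U {4,5,6,7,8,9}->{7,8,9} => REVISION
Constraint 3 (X < Y) on D(X)={3,4,5} D(Y)={4}: X {3,4,5}->{3} => REVISION
Constraint 4 (U != Y) on D(U)={7,8,9} D(Y)={4}: no change => not a revision
Total revisions = 3

Answer: 3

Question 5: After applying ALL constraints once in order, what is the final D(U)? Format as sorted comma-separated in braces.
Constraint 1 (X < Y) on D(X)={3,4,5,6,7,9} D(Y)={3,4,7,8}: X {3,4,5,6,7,9}->{3,4,5,6,7}; Y {3,4,7,8}->{4,7,8}
Constraint 2 (Y + X = U) on D(Y)={4,7,8} D(X)={3,4,5,6,7} D(U)={4,5,6,7,8,9}: Y {4,7,8}->{4}; X {3,4,5,6,7}->{3,4,5}; U {4,5,6,7,8,9}->{7,8,9}
Constraint 3 (X < Y) on D(X)={3,4,5} D(Y)={4}: X {3,4,5}->{3}
Constraint 4 (U != Y) on D(U)={7,8,9} D(Y)={4}: no change
So after all 4 constraints: D(U) = {7,8,9}

Answer: {7,8,9}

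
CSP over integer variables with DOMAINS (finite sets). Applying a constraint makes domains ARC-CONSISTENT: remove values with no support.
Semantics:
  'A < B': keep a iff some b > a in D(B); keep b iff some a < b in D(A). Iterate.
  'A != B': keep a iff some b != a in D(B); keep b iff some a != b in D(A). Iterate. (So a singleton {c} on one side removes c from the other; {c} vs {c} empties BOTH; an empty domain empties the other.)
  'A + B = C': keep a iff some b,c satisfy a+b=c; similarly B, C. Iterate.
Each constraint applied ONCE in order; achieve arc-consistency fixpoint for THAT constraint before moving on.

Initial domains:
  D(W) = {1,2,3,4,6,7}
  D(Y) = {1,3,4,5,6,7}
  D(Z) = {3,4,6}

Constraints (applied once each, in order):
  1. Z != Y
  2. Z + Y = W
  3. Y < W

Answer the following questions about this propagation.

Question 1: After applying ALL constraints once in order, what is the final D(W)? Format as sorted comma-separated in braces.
Constraint 1 (Z != Y) on D(Z)={3,4,6} D(Y)={1,3,4,5,6,7}: no change
Constraint 2 (Z + Y = W) on D(Z)={3,4,6} D(Y)={1,3,4,5,6,7} D(W)={1,2,3,4,6,7}: Y {1,3,4,5,6,7}->{1,3,4}; W {1,2,3,4,6,7}->{4,6,7}
Constraint 3 (Y < W) on D(Y)={1,3,4} D(W)={4,6,7}: no change
So after all 3 constraints: D(W) = {4,6,7}

Answer: {4,6,7}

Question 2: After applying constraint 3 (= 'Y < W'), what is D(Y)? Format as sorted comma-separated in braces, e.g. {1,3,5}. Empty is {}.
Constraint 1 (Z != Y) on D(Z)={3,4,6} D(Y)={1,3,4,5,6,7}: no change
Constraint 2 (Z + Y = W) on D(Z)={3,4,6} D(Y)={1,3,4,5,6,7} D(W)={1,2,3,4,6,7}: Y {1,3,4,5,6,7}->{1,3,4}; W {1,2,3,4,6,7}->{4,6,7}
Constraint 3 (Y < W) on D(Y)={1,3,4} D(W)={4,6,7}: no change
So after constraint 3: D(Y) = {1,3,4}

Answer: {1,3,4}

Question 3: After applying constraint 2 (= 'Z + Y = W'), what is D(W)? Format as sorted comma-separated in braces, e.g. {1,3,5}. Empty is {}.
Answer: {4,6,7}

Derivation:
Constraint 1 (Z != Y) on D(Z)={3,4,6} D(Y)={1,3,4,5,6,7}: no change
Constraint 2 (Z + Y = W) on D(Z)={3,4,6} D(Y)={1,3,4,5,6,7} D(W)={1,2,3,4,6,7}: Y {1,3,4,5,6,7}->{1,3,4}; W {1,2,3,4,6,7}->{4,6,7}
So after constraint 2: D(W) = {4,6,7}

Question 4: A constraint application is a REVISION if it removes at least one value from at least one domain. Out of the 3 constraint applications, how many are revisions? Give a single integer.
Answer: 1

Derivation:
Constraint 1 (Z != Y) on D(Z)={3,4,6} D(Y)={1,3,4,5,6,7}: no change => not a revision
Constraint 2 (Z + Y = W) on D(Z)={3,4,6} D(Y)={1,3,4,5,6,7} D(W)={1,2,3,4,6,7}: Y {1,3,4,5,6,7}->{1,3,4}; W {1,2,3,4,6,7}->{4,6,7} => REVISION
Constraint 3 (Y < W) on D(Y)={1,3,4} D(W)={4,6,7}: no change => not a revision
Total revisions = 1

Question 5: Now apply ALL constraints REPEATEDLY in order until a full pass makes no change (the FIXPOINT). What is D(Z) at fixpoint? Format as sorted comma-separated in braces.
Answer: {3,4,6}

Derivation:
pass 0 (initial): D(Z)={3,4,6}
pass 1: W {1,2,3,4,6,7}->{4,6,7}; Y {1,3,4,5,6,7}->{1,3,4}
pass 2: no change
Fixpoint after 2 passes: D(Z) = {3,4,6}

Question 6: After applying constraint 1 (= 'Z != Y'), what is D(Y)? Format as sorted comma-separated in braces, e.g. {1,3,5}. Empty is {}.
Answer: {1,3,4,5,6,7}

Derivation:
Constraint 1 (Z != Y) on D(Z)={3,4,6} D(Y)={1,3,4,5,6,7}: no change
So after constraint 1: D(Y) = {1,3,4,5,6,7}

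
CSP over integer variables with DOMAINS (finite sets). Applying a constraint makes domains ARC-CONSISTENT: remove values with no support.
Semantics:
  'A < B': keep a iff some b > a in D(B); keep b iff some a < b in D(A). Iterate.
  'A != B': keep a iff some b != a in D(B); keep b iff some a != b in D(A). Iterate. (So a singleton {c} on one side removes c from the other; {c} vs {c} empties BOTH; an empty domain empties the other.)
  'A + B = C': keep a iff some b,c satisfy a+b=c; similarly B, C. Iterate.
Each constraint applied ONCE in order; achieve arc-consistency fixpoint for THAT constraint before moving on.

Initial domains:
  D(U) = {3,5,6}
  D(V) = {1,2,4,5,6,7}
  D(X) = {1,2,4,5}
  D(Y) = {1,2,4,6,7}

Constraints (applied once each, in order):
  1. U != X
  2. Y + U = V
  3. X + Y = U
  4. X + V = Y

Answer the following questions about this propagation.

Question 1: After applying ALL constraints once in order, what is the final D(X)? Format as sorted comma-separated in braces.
Constraint 1 (U != X) on D(U)={3,5,6} D(X)={1,2,4,5}: no change
Constraint 2 (Y + U = V) on D(Y)={1,2,4,6,7} D(U)={3,5,6} D(V)={1,2,4,5,6,7}: Y {1,2,4,6,7}->{1,2,4}; V {1,2,4,5,6,7}->{4,5,6,7}
Constraint 3 (X + Y = U) on D(X)={1,2,4,5} D(Y)={1,2,4} D(U)={3,5,6}: no change
Constraint 4 (X + V = Y) on D(X)={1,2,4,5} D(V)={4,5,6,7} D(Y)={1,2,4}: X {1,2,4,5}->{}; V {4,5,6,7}->{}; Y {1,2,4}->{}
So after all 4 constraints: D(X) = {}

Answer: {}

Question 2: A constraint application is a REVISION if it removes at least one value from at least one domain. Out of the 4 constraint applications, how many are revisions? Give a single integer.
Constraint 1 (U != X) on D(U)={3,5,6} D(X)={1,2,4,5}: no change => not a revision
Constraint 2 (Y + U = V) on D(Y)={1,2,4,6,7} D(U)={3,5,6} D(V)={1,2,4,5,6,7}: Y {1,2,4,6,7}->{1,2,4}; V {1,2,4,5,6,7}->{4,5,6,7} => REVISION
Constraint 3 (X + Y = U) on D(X)={1,2,4,5} D(Y)={1,2,4} D(U)={3,5,6}: no change => not a revision
Constraint 4 (X + V = Y) on D(X)={1,2,4,5} D(V)={4,5,6,7} D(Y)={1,2,4}: X {1,2,4,5}->{}; V {4,5,6,7}->{}; Y {1,2,4}->{} => REVISION
Total revisions = 2

Answer: 2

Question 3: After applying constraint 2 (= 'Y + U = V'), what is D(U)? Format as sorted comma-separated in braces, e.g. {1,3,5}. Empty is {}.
Answer: {3,5,6}

Derivation:
Constraint 1 (U != X) on D(U)={3,5,6} D(X)={1,2,4,5}: no change
Constraint 2 (Y + U = V) on D(Y)={1,2,4,6,7} D(U)={3,5,6} D(V)={1,2,4,5,6,7}: Y {1,2,4,6,7}->{1,2,4}; V {1,2,4,5,6,7}->{4,5,6,7}
So after constraint 2: D(U) = {3,5,6}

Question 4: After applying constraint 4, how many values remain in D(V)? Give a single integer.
Answer: 0

Derivation:
Constraint 1 (U != X) on D(U)={3,5,6} D(X)={1,2,4,5}: no change
Constraint 2 (Y + U = V) on D(Y)={1,2,4,6,7} D(U)={3,5,6} D(V)={1,2,4,5,6,7}: Y {1,2,4,6,7}->{1,2,4}; V {1,2,4,5,6,7}->{4,5,6,7}
Constraint 3 (X + Y = U) on D(X)={1,2,4,5} D(Y)={1,2,4} D(U)={3,5,6}: no change
Constraint 4 (X + V = Y) on D(X)={1,2,4,5} D(V)={4,5,6,7} D(Y)={1,2,4}: X {1,2,4,5}->{}; V {4,5,6,7}->{}; Y {1,2,4}->{}
So after constraint 4: D(V)={}, size = 0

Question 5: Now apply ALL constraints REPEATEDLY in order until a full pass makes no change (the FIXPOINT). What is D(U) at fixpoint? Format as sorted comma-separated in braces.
pass 0 (initial): D(U)={3,5,6}
pass 1: V {1,2,4,5,6,7}->{}; X {1,2,4,5}->{}; Y {1,2,4,6,7}->{}
pass 2: U {3,5,6}->{}
pass 3: no change
Fixpoint after 3 passes: D(U) = {}

Answer: {}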